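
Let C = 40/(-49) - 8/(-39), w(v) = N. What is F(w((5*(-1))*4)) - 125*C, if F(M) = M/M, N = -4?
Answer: 147911/1911 ≈ 77.400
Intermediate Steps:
w(v) = -4
F(M) = 1
C = -1168/1911 (C = 40*(-1/49) - 8*(-1/39) = -40/49 + 8/39 = -1168/1911 ≈ -0.61120)
F(w((5*(-1))*4)) - 125*C = 1 - 125*(-1168/1911) = 1 + 146000/1911 = 147911/1911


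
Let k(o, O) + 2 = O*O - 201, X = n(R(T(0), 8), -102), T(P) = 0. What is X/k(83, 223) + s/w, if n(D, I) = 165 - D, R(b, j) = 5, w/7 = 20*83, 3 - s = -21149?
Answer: 131179144/71936515 ≈ 1.8235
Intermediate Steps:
s = 21152 (s = 3 - 1*(-21149) = 3 + 21149 = 21152)
w = 11620 (w = 7*(20*83) = 7*1660 = 11620)
X = 160 (X = 165 - 1*5 = 165 - 5 = 160)
k(o, O) = -203 + O² (k(o, O) = -2 + (O*O - 201) = -2 + (O² - 201) = -2 + (-201 + O²) = -203 + O²)
X/k(83, 223) + s/w = 160/(-203 + 223²) + 21152/11620 = 160/(-203 + 49729) + 21152*(1/11620) = 160/49526 + 5288/2905 = 160*(1/49526) + 5288/2905 = 80/24763 + 5288/2905 = 131179144/71936515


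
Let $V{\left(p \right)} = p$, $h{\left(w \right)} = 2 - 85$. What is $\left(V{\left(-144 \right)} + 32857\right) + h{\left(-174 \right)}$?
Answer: $32630$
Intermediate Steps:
$h{\left(w \right)} = -83$ ($h{\left(w \right)} = 2 - 85 = -83$)
$\left(V{\left(-144 \right)} + 32857\right) + h{\left(-174 \right)} = \left(-144 + 32857\right) - 83 = 32713 - 83 = 32630$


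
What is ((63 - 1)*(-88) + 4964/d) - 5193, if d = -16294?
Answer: -86759885/8147 ≈ -10649.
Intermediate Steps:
((63 - 1)*(-88) + 4964/d) - 5193 = ((63 - 1)*(-88) + 4964/(-16294)) - 5193 = (62*(-88) + 4964*(-1/16294)) - 5193 = (-5456 - 2482/8147) - 5193 = -44452514/8147 - 5193 = -86759885/8147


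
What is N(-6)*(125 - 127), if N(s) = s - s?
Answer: 0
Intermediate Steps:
N(s) = 0
N(-6)*(125 - 127) = 0*(125 - 127) = 0*(-2) = 0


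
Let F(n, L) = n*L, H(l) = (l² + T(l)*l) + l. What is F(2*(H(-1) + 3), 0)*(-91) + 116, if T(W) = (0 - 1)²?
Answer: 116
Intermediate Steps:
T(W) = 1 (T(W) = (-1)² = 1)
H(l) = l² + 2*l (H(l) = (l² + 1*l) + l = (l² + l) + l = (l + l²) + l = l² + 2*l)
F(n, L) = L*n
F(2*(H(-1) + 3), 0)*(-91) + 116 = (0*(2*(-(2 - 1) + 3)))*(-91) + 116 = (0*(2*(-1*1 + 3)))*(-91) + 116 = (0*(2*(-1 + 3)))*(-91) + 116 = (0*(2*2))*(-91) + 116 = (0*4)*(-91) + 116 = 0*(-91) + 116 = 0 + 116 = 116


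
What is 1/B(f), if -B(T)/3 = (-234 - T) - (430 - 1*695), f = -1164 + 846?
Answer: -1/1047 ≈ -0.00095511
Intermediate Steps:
f = -318
B(T) = -93 + 3*T (B(T) = -3*((-234 - T) - (430 - 1*695)) = -3*((-234 - T) - (430 - 695)) = -3*((-234 - T) - 1*(-265)) = -3*((-234 - T) + 265) = -3*(31 - T) = -93 + 3*T)
1/B(f) = 1/(-93 + 3*(-318)) = 1/(-93 - 954) = 1/(-1047) = -1/1047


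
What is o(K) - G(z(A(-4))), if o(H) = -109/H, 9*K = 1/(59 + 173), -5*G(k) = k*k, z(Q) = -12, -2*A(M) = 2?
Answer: -1137816/5 ≈ -2.2756e+5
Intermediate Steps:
A(M) = -1 (A(M) = -1/2*2 = -1)
G(k) = -k**2/5 (G(k) = -k*k/5 = -k**2/5)
K = 1/2088 (K = 1/(9*(59 + 173)) = (1/9)/232 = (1/9)*(1/232) = 1/2088 ≈ 0.00047893)
o(K) - G(z(A(-4))) = -109/1/2088 - (-1)*(-12)**2/5 = -109*2088 - (-1)*144/5 = -227592 - 1*(-144/5) = -227592 + 144/5 = -1137816/5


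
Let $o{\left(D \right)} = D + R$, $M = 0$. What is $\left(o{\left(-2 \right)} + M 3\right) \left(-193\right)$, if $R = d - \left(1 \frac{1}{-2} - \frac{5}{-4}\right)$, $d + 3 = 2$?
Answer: $\frac{2895}{4} \approx 723.75$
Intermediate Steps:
$d = -1$ ($d = -3 + 2 = -1$)
$R = - \frac{7}{4}$ ($R = -1 - \left(1 \frac{1}{-2} - \frac{5}{-4}\right) = -1 - \left(1 \left(- \frac{1}{2}\right) - - \frac{5}{4}\right) = -1 - \left(- \frac{1}{2} + \frac{5}{4}\right) = -1 - \frac{3}{4} = - \frac{7}{4} \approx -1.75$)
$o{\left(D \right)} = - \frac{7}{4} + D$ ($o{\left(D \right)} = D - \frac{7}{4} = - \frac{7}{4} + D$)
$\left(o{\left(-2 \right)} + M 3\right) \left(-193\right) = \left(\left(- \frac{7}{4} - 2\right) + 0 \cdot 3\right) \left(-193\right) = \left(- \frac{15}{4} + 0\right) \left(-193\right) = \left(- \frac{15}{4}\right) \left(-193\right) = \frac{2895}{4}$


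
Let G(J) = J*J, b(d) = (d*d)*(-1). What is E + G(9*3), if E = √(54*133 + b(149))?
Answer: 729 + I*√15019 ≈ 729.0 + 122.55*I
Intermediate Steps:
b(d) = -d² (b(d) = d²*(-1) = -d²)
G(J) = J²
E = I*√15019 (E = √(54*133 - 1*149²) = √(7182 - 1*22201) = √(7182 - 22201) = √(-15019) = I*√15019 ≈ 122.55*I)
E + G(9*3) = I*√15019 + (9*3)² = I*√15019 + 27² = I*√15019 + 729 = 729 + I*√15019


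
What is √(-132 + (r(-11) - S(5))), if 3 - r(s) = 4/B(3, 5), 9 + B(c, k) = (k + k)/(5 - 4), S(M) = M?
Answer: I*√138 ≈ 11.747*I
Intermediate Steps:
B(c, k) = -9 + 2*k (B(c, k) = -9 + (k + k)/(5 - 4) = -9 + (2*k)/1 = -9 + (2*k)*1 = -9 + 2*k)
r(s) = -1 (r(s) = 3 - 4/(-9 + 2*5) = 3 - 4/(-9 + 10) = 3 - 4/1 = 3 - 4 = -1)
√(-132 + (r(-11) - S(5))) = √(-132 + (-1 - 1*5)) = √(-132 + (-1 - 5)) = √(-132 - 6) = √(-138) = I*√138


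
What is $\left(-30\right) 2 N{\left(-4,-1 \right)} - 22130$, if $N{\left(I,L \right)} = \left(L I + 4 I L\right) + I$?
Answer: $-23090$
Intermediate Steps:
$N{\left(I,L \right)} = I + 5 I L$ ($N{\left(I,L \right)} = \left(I L + 4 I L\right) + I = 5 I L + I = I + 5 I L$)
$\left(-30\right) 2 N{\left(-4,-1 \right)} - 22130 = \left(-30\right) 2 \left(- 4 \left(1 + 5 \left(-1\right)\right)\right) - 22130 = - 60 \left(- 4 \left(1 - 5\right)\right) - 22130 = - 60 \left(\left(-4\right) \left(-4\right)\right) - 22130 = \left(-60\right) 16 - 22130 = -960 - 22130 = -23090$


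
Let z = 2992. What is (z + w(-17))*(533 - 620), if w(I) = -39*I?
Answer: -317985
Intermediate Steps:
(z + w(-17))*(533 - 620) = (2992 - 39*(-17))*(533 - 620) = (2992 + 663)*(-87) = 3655*(-87) = -317985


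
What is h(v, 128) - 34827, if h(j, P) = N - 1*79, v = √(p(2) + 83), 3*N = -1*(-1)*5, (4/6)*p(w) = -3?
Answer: -104713/3 ≈ -34904.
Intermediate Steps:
p(w) = -9/2 (p(w) = (3/2)*(-3) = -9/2)
N = 5/3 (N = (-1*(-1)*5)/3 = (1*5)/3 = (⅓)*5 = 5/3 ≈ 1.6667)
v = √314/2 (v = √(-9/2 + 83) = √(157/2) = √314/2 ≈ 8.8600)
h(j, P) = -232/3 (h(j, P) = 5/3 - 1*79 = 5/3 - 79 = -232/3)
h(v, 128) - 34827 = -232/3 - 34827 = -104713/3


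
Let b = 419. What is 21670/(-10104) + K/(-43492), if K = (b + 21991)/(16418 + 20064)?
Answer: -12945586145/6036056346 ≈ -2.1447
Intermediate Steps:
K = 11205/18241 (K = (419 + 21991)/(16418 + 20064) = 22410/36482 = 22410*(1/36482) = 11205/18241 ≈ 0.61428)
21670/(-10104) + K/(-43492) = 21670/(-10104) + (11205/18241)/(-43492) = 21670*(-1/10104) + (11205/18241)*(-1/43492) = -10835/5052 - 135/9558284 = -12945586145/6036056346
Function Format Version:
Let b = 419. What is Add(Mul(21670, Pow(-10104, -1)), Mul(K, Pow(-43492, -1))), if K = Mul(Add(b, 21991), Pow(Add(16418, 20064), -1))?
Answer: Rational(-12945586145, 6036056346) ≈ -2.1447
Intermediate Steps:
K = Rational(11205, 18241) (K = Mul(Add(419, 21991), Pow(Add(16418, 20064), -1)) = Mul(22410, Pow(36482, -1)) = Mul(22410, Rational(1, 36482)) = Rational(11205, 18241) ≈ 0.61428)
Add(Mul(21670, Pow(-10104, -1)), Mul(K, Pow(-43492, -1))) = Add(Mul(21670, Pow(-10104, -1)), Mul(Rational(11205, 18241), Pow(-43492, -1))) = Add(Mul(21670, Rational(-1, 10104)), Mul(Rational(11205, 18241), Rational(-1, 43492))) = Add(Rational(-10835, 5052), Rational(-135, 9558284)) = Rational(-12945586145, 6036056346)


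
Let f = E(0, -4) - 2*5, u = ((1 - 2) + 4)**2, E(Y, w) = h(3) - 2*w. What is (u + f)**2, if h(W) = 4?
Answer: 121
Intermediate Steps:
E(Y, w) = 4 - 2*w
u = 9 (u = (-1 + 4)**2 = 3**2 = 9)
f = 2 (f = (4 - 2*(-4)) - 2*5 = (4 + 8) - 10 = 12 - 10 = 2)
(u + f)**2 = (9 + 2)**2 = 11**2 = 121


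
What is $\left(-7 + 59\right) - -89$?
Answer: $141$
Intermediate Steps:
$\left(-7 + 59\right) - -89 = 52 + 89 = 141$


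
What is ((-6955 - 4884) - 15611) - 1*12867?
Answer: -40317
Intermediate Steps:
((-6955 - 4884) - 15611) - 1*12867 = (-11839 - 15611) - 12867 = -27450 - 12867 = -40317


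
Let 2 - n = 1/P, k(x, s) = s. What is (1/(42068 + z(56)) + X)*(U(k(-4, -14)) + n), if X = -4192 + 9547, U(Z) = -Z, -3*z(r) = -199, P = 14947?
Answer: 161878458350268/1889345641 ≈ 85680.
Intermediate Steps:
z(r) = 199/3 (z(r) = -⅓*(-199) = 199/3)
X = 5355
n = 29893/14947 (n = 2 - 1/14947 = 29893/14947 ≈ 1.9999)
(1/(42068 + z(56)) + X)*(U(k(-4, -14)) + n) = (1/(42068 + 199/3) + 5355)*(-1*(-14) + 29893/14947) = (1/(126403/3) + 5355)*(14 + 29893/14947) = (3/126403 + 5355)*(239151/14947) = (676888068/126403)*(239151/14947) = 161878458350268/1889345641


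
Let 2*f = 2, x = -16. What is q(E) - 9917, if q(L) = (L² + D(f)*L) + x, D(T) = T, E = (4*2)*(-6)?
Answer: -7677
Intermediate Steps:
f = 1 (f = (½)*2 = 1)
E = -48 (E = 8*(-6) = -48)
q(L) = -16 + L + L² (q(L) = (L² + 1*L) - 16 = (L² + L) - 16 = (L + L²) - 16 = -16 + L + L²)
q(E) - 9917 = (-16 - 48 + (-48)²) - 9917 = (-16 - 48 + 2304) - 9917 = 2240 - 9917 = -7677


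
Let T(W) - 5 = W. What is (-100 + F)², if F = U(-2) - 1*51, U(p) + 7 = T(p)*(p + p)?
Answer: 28900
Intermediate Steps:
T(W) = 5 + W
U(p) = -7 + 2*p*(5 + p) (U(p) = -7 + (5 + p)*(p + p) = -7 + (5 + p)*(2*p) = -7 + 2*p*(5 + p))
F = -70 (F = (-7 + 2*(-2)*(5 - 2)) - 1*51 = (-7 + 2*(-2)*3) - 51 = (-7 - 12) - 51 = -19 - 51 = -70)
(-100 + F)² = (-100 - 70)² = (-170)² = 28900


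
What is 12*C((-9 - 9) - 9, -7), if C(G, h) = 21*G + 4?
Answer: -6756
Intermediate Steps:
C(G, h) = 4 + 21*G
12*C((-9 - 9) - 9, -7) = 12*(4 + 21*((-9 - 9) - 9)) = 12*(4 + 21*(-18 - 9)) = 12*(4 + 21*(-27)) = 12*(4 - 567) = 12*(-563) = -6756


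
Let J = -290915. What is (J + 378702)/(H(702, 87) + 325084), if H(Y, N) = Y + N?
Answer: 87787/325873 ≈ 0.26939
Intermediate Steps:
H(Y, N) = N + Y
(J + 378702)/(H(702, 87) + 325084) = (-290915 + 378702)/((87 + 702) + 325084) = 87787/(789 + 325084) = 87787/325873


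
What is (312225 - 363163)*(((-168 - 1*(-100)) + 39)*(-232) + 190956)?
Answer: -10069627592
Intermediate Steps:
(312225 - 363163)*(((-168 - 1*(-100)) + 39)*(-232) + 190956) = -50938*(((-168 + 100) + 39)*(-232) + 190956) = -50938*((-68 + 39)*(-232) + 190956) = -50938*(-29*(-232) + 190956) = -50938*(6728 + 190956) = -50938*197684 = -10069627592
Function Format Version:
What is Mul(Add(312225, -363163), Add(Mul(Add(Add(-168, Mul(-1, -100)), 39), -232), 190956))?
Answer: -10069627592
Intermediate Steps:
Mul(Add(312225, -363163), Add(Mul(Add(Add(-168, Mul(-1, -100)), 39), -232), 190956)) = Mul(-50938, Add(Mul(Add(Add(-168, 100), 39), -232), 190956)) = Mul(-50938, Add(Mul(Add(-68, 39), -232), 190956)) = Mul(-50938, Add(Mul(-29, -232), 190956)) = Mul(-50938, Add(6728, 190956)) = Mul(-50938, 197684) = -10069627592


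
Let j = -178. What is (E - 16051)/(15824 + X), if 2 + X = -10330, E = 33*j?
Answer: -21925/5492 ≈ -3.9922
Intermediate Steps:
E = -5874 (E = 33*(-178) = -5874)
X = -10332 (X = -2 - 10330 = -10332)
(E - 16051)/(15824 + X) = (-5874 - 16051)/(15824 - 10332) = -21925/5492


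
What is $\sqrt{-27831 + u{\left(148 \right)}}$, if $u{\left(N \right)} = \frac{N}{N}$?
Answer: $11 i \sqrt{230} \approx 166.82 i$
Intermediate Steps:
$u{\left(N \right)} = 1$
$\sqrt{-27831 + u{\left(148 \right)}} = \sqrt{-27831 + 1} = \sqrt{-27830} = 11 i \sqrt{230}$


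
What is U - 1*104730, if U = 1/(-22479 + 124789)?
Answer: -10714926299/102310 ≈ -1.0473e+5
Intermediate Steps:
U = 1/102310 ≈ 9.7742e-6
U - 1*104730 = 1/102310 - 1*104730 = 1/102310 - 104730 = -10714926299/102310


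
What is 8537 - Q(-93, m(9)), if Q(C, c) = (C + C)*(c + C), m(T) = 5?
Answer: -7831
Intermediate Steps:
Q(C, c) = 2*C*(C + c) (Q(C, c) = (2*C)*(C + c) = 2*C*(C + c))
8537 - Q(-93, m(9)) = 8537 - 2*(-93)*(-93 + 5) = 8537 - 2*(-93)*(-88) = 8537 - 1*16368 = 8537 - 16368 = -7831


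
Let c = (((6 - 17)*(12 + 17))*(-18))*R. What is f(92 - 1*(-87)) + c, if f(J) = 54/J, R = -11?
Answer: -11305944/179 ≈ -63162.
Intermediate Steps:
c = -63162 (c = (((6 - 17)*(12 + 17))*(-18))*(-11) = (-11*29*(-18))*(-11) = -319*(-18)*(-11) = 5742*(-11) = -63162)
f(92 - 1*(-87)) + c = 54/(92 - 1*(-87)) - 63162 = 54/(92 + 87) - 63162 = 54/179 - 63162 = -11305944/179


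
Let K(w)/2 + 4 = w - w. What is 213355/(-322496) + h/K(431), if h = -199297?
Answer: 8033847309/322496 ≈ 24911.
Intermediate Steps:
K(w) = -8 (K(w) = -8 + 2*(w - w) = -8 + 2*0 = -8 + 0 = -8)
213355/(-322496) + h/K(431) = 213355/(-322496) - 199297/(-8) = 213355*(-1/322496) - 199297*(-⅛) = -213355/322496 + 199297/8 = 8033847309/322496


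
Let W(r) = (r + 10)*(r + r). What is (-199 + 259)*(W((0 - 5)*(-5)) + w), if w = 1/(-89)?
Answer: 9344940/89 ≈ 1.0500e+5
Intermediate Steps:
w = -1/89 ≈ -0.011236
W(r) = 2*r*(10 + r) (W(r) = (10 + r)*(2*r) = 2*r*(10 + r))
(-199 + 259)*(W((0 - 5)*(-5)) + w) = (-199 + 259)*(2*((0 - 5)*(-5))*(10 + (0 - 5)*(-5)) - 1/89) = 60*(2*(-5*(-5))*(10 - 5*(-5)) - 1/89) = 60*(2*25*(10 + 25) - 1/89) = 60*(2*25*35 - 1/89) = 60*(1750 - 1/89) = 60*(155749/89) = 9344940/89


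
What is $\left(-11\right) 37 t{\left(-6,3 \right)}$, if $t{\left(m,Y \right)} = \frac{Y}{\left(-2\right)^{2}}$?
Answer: $- \frac{1221}{4} \approx -305.25$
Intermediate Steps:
$t{\left(m,Y \right)} = \frac{Y}{4}$
$\left(-11\right) 37 t{\left(-6,3 \right)} = \left(-11\right) 37 \cdot \frac{1}{4} \cdot 3 = \left(-407\right) \frac{3}{4} = - \frac{1221}{4}$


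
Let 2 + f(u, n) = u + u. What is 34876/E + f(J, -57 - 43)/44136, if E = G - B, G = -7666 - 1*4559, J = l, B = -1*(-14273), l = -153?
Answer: -193431065/146189466 ≈ -1.3232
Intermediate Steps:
B = 14273
J = -153
G = -12225 (G = -7666 - 4559 = -12225)
f(u, n) = -2 + 2*u (f(u, n) = -2 + (u + u) = -2 + 2*u)
E = -26498 (E = -12225 - 1*14273 = -12225 - 14273 = -26498)
34876/E + f(J, -57 - 43)/44136 = 34876/(-26498) + (-2 + 2*(-153))/44136 = 34876*(-1/26498) + (-2 - 306)*(1/44136) = -17438/13249 - 308*1/44136 = -17438/13249 - 77/11034 = -193431065/146189466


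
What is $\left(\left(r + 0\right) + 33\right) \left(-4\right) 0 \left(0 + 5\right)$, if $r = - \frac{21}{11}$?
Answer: $0$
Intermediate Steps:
$r = - \frac{21}{11}$ ($r = \left(-21\right) \frac{1}{11} = - \frac{21}{11} \approx -1.9091$)
$\left(\left(r + 0\right) + 33\right) \left(-4\right) 0 \left(0 + 5\right) = \left(\left(- \frac{21}{11} + 0\right) + 33\right) \left(-4\right) 0 \left(0 + 5\right) = \left(- \frac{21}{11} + 33\right) \left(-4\right) 0 \cdot 5 = \frac{342}{11} \left(-4\right) 0 = \left(- \frac{1368}{11}\right) 0 = 0$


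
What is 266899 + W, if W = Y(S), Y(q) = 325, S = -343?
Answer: 267224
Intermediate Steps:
W = 325
266899 + W = 266899 + 325 = 267224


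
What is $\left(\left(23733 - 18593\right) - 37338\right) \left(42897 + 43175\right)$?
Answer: $-2771346256$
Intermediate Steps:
$\left(\left(23733 - 18593\right) - 37338\right) \left(42897 + 43175\right) = \left(\left(23733 - 18593\right) - 37338\right) 86072 = \left(5140 - 37338\right) 86072 = \left(-32198\right) 86072 = -2771346256$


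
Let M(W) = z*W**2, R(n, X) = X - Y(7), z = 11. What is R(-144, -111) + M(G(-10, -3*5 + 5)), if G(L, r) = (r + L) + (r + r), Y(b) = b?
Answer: 17482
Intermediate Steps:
G(L, r) = L + 3*r (G(L, r) = (L + r) + 2*r = L + 3*r)
R(n, X) = -7 + X (R(n, X) = X - 1*7 = X - 7 = -7 + X)
M(W) = 11*W**2
R(-144, -111) + M(G(-10, -3*5 + 5)) = (-7 - 111) + 11*(-10 + 3*(-3*5 + 5))**2 = -118 + 11*(-10 + 3*(-15 + 5))**2 = -118 + 11*(-10 + 3*(-10))**2 = -118 + 11*(-10 - 30)**2 = -118 + 11*(-40)**2 = -118 + 11*1600 = -118 + 17600 = 17482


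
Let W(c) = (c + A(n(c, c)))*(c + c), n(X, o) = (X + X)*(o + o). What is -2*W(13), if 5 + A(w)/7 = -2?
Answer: 1872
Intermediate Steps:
n(X, o) = 4*X*o (n(X, o) = (2*X)*(2*o) = 4*X*o)
A(w) = -49 (A(w) = -35 + 7*(-2) = -35 - 14 = -49)
W(c) = 2*c*(-49 + c) (W(c) = (c - 49)*(c + c) = (-49 + c)*(2*c) = 2*c*(-49 + c))
-2*W(13) = -4*13*(-49 + 13) = -4*13*(-36) = -2*(-936) = 1872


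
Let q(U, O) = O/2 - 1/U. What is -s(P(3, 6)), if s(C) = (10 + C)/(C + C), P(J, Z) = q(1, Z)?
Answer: -3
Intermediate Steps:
q(U, O) = O/2 - 1/U (q(U, O) = O*(½) - 1/U = O/2 - 1/U)
P(J, Z) = -1 + Z/2 (P(J, Z) = Z/2 - 1/1 = Z/2 - 1*1 = Z/2 - 1 = -1 + Z/2)
s(C) = (10 + C)/(2*C) (s(C) = (10 + C)/((2*C)) = (10 + C)*(1/(2*C)) = (10 + C)/(2*C))
-s(P(3, 6)) = -(10 + (-1 + (½)*6))/(2*(-1 + (½)*6)) = -(10 + (-1 + 3))/(2*(-1 + 3)) = -(10 + 2)/(2*2) = -12/(2*2) = -1*3 = -3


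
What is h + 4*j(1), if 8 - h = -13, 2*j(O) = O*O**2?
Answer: 23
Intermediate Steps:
j(O) = O**3/2 (j(O) = (O*O**2)/2 = O**3/2)
h = 21 (h = 8 - 1*(-13) = 8 + 13 = 21)
h + 4*j(1) = 21 + 4*((1/2)*1**3) = 21 + 4*((1/2)*1) = 21 + 4*(1/2) = 21 + 2 = 23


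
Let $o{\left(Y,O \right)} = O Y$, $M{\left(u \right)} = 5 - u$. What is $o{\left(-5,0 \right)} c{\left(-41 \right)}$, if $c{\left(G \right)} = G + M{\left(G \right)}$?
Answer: $0$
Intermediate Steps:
$c{\left(G \right)} = 5$ ($c{\left(G \right)} = G - \left(-5 + G\right) = 5$)
$o{\left(-5,0 \right)} c{\left(-41 \right)} = 0 \left(-5\right) 5 = 0 \cdot 5 = 0$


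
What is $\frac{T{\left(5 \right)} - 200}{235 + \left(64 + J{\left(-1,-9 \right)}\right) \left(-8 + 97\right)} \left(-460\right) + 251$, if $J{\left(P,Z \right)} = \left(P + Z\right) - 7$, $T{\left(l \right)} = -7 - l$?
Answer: $\frac{603219}{2209} \approx 273.07$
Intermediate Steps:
$J{\left(P,Z \right)} = -7 + P + Z$
$\frac{T{\left(5 \right)} - 200}{235 + \left(64 + J{\left(-1,-9 \right)}\right) \left(-8 + 97\right)} \left(-460\right) + 251 = \frac{\left(-7 - 5\right) - 200}{235 + \left(64 - 17\right) \left(-8 + 97\right)} \left(-460\right) + 251 = \frac{\left(-7 - 5\right) - 200}{235 + \left(64 - 17\right) 89} \left(-460\right) + 251 = \frac{-12 - 200}{235 + 47 \cdot 89} \left(-460\right) + 251 = - \frac{212}{235 + 4183} \left(-460\right) + 251 = - \frac{212}{4418} \left(-460\right) + 251 = \left(-212\right) \frac{1}{4418} \left(-460\right) + 251 = \left(- \frac{106}{2209}\right) \left(-460\right) + 251 = \frac{48760}{2209} + 251 = \frac{603219}{2209}$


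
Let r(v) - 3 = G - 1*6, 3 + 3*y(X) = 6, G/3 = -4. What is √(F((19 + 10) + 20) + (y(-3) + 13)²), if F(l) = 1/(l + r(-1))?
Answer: √226610/34 ≈ 14.001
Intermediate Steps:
G = -12 (G = 3*(-4) = -12)
y(X) = 1 (y(X) = -1 + (⅓)*6 = -1 + 2 = 1)
r(v) = -15 (r(v) = 3 + (-12 - 1*6) = 3 + (-12 - 6) = 3 - 18 = -15)
F(l) = 1/(-15 + l) (F(l) = 1/(l - 15) = 1/(-15 + l))
√(F((19 + 10) + 20) + (y(-3) + 13)²) = √(1/(-15 + ((19 + 10) + 20)) + (1 + 13)²) = √(1/(-15 + (29 + 20)) + 14²) = √(1/(-15 + 49) + 196) = √(1/34 + 196) = √(6665/34) = √226610/34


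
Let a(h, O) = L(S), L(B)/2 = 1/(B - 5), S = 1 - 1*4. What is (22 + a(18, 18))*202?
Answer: 8787/2 ≈ 4393.5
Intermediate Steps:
S = -3 (S = 1 - 4 = -3)
L(B) = 2/(-5 + B) (L(B) = 2/(B - 5) = 2/(-5 + B))
a(h, O) = -¼ (a(h, O) = 2/(-5 - 3) = 2/(-8) = 2*(-⅛) = -¼)
(22 + a(18, 18))*202 = (22 - ¼)*202 = (87/4)*202 = 8787/2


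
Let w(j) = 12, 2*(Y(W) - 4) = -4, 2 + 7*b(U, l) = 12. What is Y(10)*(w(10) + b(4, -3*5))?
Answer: 188/7 ≈ 26.857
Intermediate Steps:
b(U, l) = 10/7 (b(U, l) = -2/7 + (⅐)*12 = -2/7 + 12/7 = 10/7)
Y(W) = 2 (Y(W) = 4 + (½)*(-4) = 4 - 2 = 2)
Y(10)*(w(10) + b(4, -3*5)) = 2*(12 + 10/7) = 2*(94/7) = 188/7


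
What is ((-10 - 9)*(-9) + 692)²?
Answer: 744769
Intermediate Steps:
((-10 - 9)*(-9) + 692)² = (-19*(-9) + 692)² = (171 + 692)² = 863² = 744769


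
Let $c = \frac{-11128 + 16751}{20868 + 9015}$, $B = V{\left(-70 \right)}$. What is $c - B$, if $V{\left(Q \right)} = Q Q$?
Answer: $- \frac{146421077}{29883} \approx -4899.8$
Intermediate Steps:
$V{\left(Q \right)} = Q^{2}$
$B = 4900$ ($B = \left(-70\right)^{2} = 4900$)
$c = \frac{5623}{29883} \approx 0.18817$
$c - B = \frac{5623}{29883} - 4900 = - \frac{146421077}{29883}$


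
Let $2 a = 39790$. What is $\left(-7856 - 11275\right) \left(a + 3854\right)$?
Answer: $-454342119$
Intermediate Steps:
$a = 19895$ ($a = \frac{1}{2} \cdot 39790 = 19895$)
$\left(-7856 - 11275\right) \left(a + 3854\right) = \left(-7856 - 11275\right) \left(19895 + 3854\right) = \left(-19131\right) 23749 = -454342119$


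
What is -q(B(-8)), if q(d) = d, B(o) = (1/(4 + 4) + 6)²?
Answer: -2401/64 ≈ -37.516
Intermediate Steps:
B(o) = 2401/64 (B(o) = (1/8 + 6)² = (⅛ + 6)² = (49/8)² = 2401/64)
-q(B(-8)) = -1*2401/64 = -2401/64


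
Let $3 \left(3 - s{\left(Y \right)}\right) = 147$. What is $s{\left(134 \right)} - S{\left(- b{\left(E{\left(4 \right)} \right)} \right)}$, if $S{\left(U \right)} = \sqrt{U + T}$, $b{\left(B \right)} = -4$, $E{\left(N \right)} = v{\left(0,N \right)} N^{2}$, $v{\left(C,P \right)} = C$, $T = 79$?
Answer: $-46 - \sqrt{83} \approx -55.11$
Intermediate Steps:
$s{\left(Y \right)} = -46$ ($s{\left(Y \right)} = 3 - 49 = -46$)
$E{\left(N \right)} = 0$ ($E{\left(N \right)} = 0 N^{2} = 0$)
$S{\left(U \right)} = \sqrt{79 + U}$ ($S{\left(U \right)} = \sqrt{U + 79} = \sqrt{79 + U}$)
$s{\left(134 \right)} - S{\left(- b{\left(E{\left(4 \right)} \right)} \right)} = -46 - \sqrt{79 - -4} = -46 - \sqrt{79 + 4} = -46 - \sqrt{83}$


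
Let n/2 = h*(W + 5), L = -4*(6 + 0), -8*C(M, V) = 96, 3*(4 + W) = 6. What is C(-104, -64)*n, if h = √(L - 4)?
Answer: -144*I*√7 ≈ -380.99*I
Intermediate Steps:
W = -2 (W = -4 + (⅓)*6 = -4 + 2 = -2)
C(M, V) = -12 (C(M, V) = -⅛*96 = -12)
L = -24 (L = -4*6 = -24)
h = 2*I*√7 (h = √(-24 - 4) = √(-28) = 2*I*√7 ≈ 5.2915*I)
n = 12*I*√7 (n = 2*((2*I*√7)*(-2 + 5)) = 2*((2*I*√7)*3) = 2*(6*I*√7) = 12*I*√7 ≈ 31.749*I)
C(-104, -64)*n = -144*I*√7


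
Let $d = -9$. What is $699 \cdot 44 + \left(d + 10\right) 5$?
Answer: $30761$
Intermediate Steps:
$699 \cdot 44 + \left(d + 10\right) 5 = 699 \cdot 44 + \left(-9 + 10\right) 5 = 30756 + 1 \cdot 5 = 30756 + 5 = 30761$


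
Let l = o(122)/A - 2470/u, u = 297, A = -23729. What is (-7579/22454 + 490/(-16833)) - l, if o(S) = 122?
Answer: 115792381730119/14555932657002 ≈ 7.9550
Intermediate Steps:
l = -961424/115533 (l = 122/(-23729) - 2470/297 = 122*(-1/23729) - 2470*1/297 = -2/389 - 2470/297 = -961424/115533 ≈ -8.3216)
(-7579/22454 + 490/(-16833)) - l = (-7579/22454 + 490/(-16833)) - 1*(-961424/115533) = (-7579*1/22454 + 490*(-1/16833)) + 961424/115533 = (-7579/22454 - 490/16833) + 961424/115533 = -138579767/377968182 + 961424/115533 = 115792381730119/14555932657002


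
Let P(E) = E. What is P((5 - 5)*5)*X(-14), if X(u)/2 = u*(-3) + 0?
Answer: 0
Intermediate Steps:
X(u) = -6*u (X(u) = 2*(u*(-3) + 0) = 2*(-3*u + 0) = 2*(-3*u) = -6*u)
P((5 - 5)*5)*X(-14) = ((5 - 5)*5)*(-6*(-14)) = (0*5)*84 = 0*84 = 0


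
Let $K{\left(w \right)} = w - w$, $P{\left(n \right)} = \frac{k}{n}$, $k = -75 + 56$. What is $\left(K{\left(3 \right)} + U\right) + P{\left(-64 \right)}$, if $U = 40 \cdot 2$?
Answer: $\frac{5139}{64} \approx 80.297$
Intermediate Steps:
$k = -19$
$P{\left(n \right)} = - \frac{19}{n}$
$U = 80$
$K{\left(w \right)} = 0$
$\left(K{\left(3 \right)} + U\right) + P{\left(-64 \right)} = \left(0 + 80\right) - \frac{19}{-64} = 80 - - \frac{19}{64} = 80 + \frac{19}{64} = \frac{5139}{64}$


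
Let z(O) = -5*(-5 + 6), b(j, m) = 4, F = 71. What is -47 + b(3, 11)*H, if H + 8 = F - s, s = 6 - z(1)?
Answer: 161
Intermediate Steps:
z(O) = -5 (z(O) = -5*1 = -5)
s = 11 (s = 6 - 1*(-5) = 6 + 5 = 11)
H = 52 (H = -8 + (71 - 1*11) = -8 + (71 - 11) = -8 + 60 = 52)
-47 + b(3, 11)*H = -47 + 4*52 = -47 + 208 = 161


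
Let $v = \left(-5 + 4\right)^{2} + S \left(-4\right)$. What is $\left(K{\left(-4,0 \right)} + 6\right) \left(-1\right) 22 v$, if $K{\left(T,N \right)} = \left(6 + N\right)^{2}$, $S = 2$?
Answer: $6468$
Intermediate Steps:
$v = -7$ ($v = \left(-5 + 4\right)^{2} + 2 \left(-4\right) = \left(-1\right)^{2} - 8 = 1 - 8 = -7$)
$\left(K{\left(-4,0 \right)} + 6\right) \left(-1\right) 22 v = \left(\left(6 + 0\right)^{2} + 6\right) \left(-1\right) 22 \left(-7\right) = \left(6^{2} + 6\right) \left(-1\right) 22 \left(-7\right) = \left(36 + 6\right) \left(-1\right) 22 \left(-7\right) = 42 \left(-1\right) 22 \left(-7\right) = \left(-42\right) 22 \left(-7\right) = \left(-924\right) \left(-7\right) = 6468$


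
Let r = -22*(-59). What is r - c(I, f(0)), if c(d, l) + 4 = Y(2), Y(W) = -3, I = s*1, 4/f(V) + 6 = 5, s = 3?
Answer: 1305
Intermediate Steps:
f(V) = -4 (f(V) = 4/(-6 + 5) = 4/(-1) = 4*(-1) = -4)
I = 3 (I = 3*1 = 3)
r = 1298
c(d, l) = -7 (c(d, l) = -4 - 3 = -7)
r - c(I, f(0)) = 1298 - 1*(-7) = 1298 + 7 = 1305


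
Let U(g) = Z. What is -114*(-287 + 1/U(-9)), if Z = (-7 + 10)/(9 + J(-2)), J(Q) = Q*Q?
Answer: 32224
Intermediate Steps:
J(Q) = Q²
Z = 3/13 (Z = (-7 + 10)/(9 + (-2)²) = 3/(9 + 4) = 3/13 ≈ 0.23077)
U(g) = 3/13
-114*(-287 + 1/U(-9)) = -114*(-287 + 1/(3/13)) = -114*(-287 + 13/3) = -114*(-848/3) = 32224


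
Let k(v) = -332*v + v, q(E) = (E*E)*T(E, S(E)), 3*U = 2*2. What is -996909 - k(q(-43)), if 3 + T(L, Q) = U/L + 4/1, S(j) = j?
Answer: -1211602/3 ≈ -4.0387e+5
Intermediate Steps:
U = 4/3 (U = (2*2)/3 = (1/3)*4 = 4/3 ≈ 1.3333)
T(L, Q) = 1 + 4/(3*L) (T(L, Q) = -3 + (4/(3*L) + 4/1) = -3 + (4/(3*L) + 4*1) = -3 + (4/(3*L) + 4) = -3 + (4 + 4/(3*L)) = 1 + 4/(3*L))
q(E) = E*(4/3 + E) (q(E) = (E*E)*((4/3 + E)/E) = E**2*((4/3 + E)/E) = E*(4/3 + E))
k(v) = -331*v
-996909 - k(q(-43)) = -996909 - (-331)*(1/3)*(-43)*(4 + 3*(-43)) = -996909 - (-331)*(1/3)*(-43)*(4 - 129) = -996909 - (-331)*(1/3)*(-43)*(-125) = -996909 - (-331)*5375/3 = -996909 - 1*(-1779125/3) = -996909 + 1779125/3 = -1211602/3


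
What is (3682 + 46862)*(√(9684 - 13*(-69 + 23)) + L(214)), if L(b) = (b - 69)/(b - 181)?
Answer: 2442960/11 + 50544*√10282 ≈ 5.3473e+6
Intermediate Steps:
L(b) = (-69 + b)/(-181 + b)
(3682 + 46862)*(√(9684 - 13*(-69 + 23)) + L(214)) = (3682 + 46862)*(√(9684 - 13*(-69 + 23)) + (-69 + 214)/(-181 + 214)) = 50544*(√(9684 - 13*(-46)) + 145/33) = 50544*(√(9684 + 598) + (1/33)*145) = 50544*(√10282 + 145/33) = 50544*(145/33 + √10282) = 2442960/11 + 50544*√10282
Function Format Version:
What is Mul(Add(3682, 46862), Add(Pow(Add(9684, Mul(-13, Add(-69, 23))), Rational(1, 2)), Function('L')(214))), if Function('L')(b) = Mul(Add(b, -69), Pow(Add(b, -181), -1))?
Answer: Add(Rational(2442960, 11), Mul(50544, Pow(10282, Rational(1, 2)))) ≈ 5.3473e+6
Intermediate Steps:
Function('L')(b) = Mul(Pow(Add(-181, b), -1), Add(-69, b)) (Function('L')(b) = Mul(Add(-69, b), Pow(Add(-181, b), -1)) = Mul(Pow(Add(-181, b), -1), Add(-69, b)))
Mul(Add(3682, 46862), Add(Pow(Add(9684, Mul(-13, Add(-69, 23))), Rational(1, 2)), Function('L')(214))) = Mul(Add(3682, 46862), Add(Pow(Add(9684, Mul(-13, Add(-69, 23))), Rational(1, 2)), Mul(Pow(Add(-181, 214), -1), Add(-69, 214)))) = Mul(50544, Add(Pow(Add(9684, Mul(-13, -46)), Rational(1, 2)), Mul(Pow(33, -1), 145))) = Mul(50544, Add(Pow(Add(9684, 598), Rational(1, 2)), Mul(Rational(1, 33), 145))) = Mul(50544, Add(Pow(10282, Rational(1, 2)), Rational(145, 33))) = Mul(50544, Add(Rational(145, 33), Pow(10282, Rational(1, 2)))) = Add(Rational(2442960, 11), Mul(50544, Pow(10282, Rational(1, 2))))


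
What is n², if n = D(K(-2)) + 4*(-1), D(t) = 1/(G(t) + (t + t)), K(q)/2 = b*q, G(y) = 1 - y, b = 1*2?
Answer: 841/49 ≈ 17.163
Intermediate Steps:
b = 2
K(q) = 4*q (K(q) = 2*(2*q) = 4*q)
D(t) = 1/(1 + t) (D(t) = 1/((1 - t) + (t + t)) = 1/((1 - t) + 2*t) = 1/(1 + t))
n = -29/7 (n = 1/(1 + 4*(-2)) + 4*(-1) = 1/(1 - 8) - 4 = 1/(-7) - 4 = -⅐ - 4 = -29/7 ≈ -4.1429)
n² = (-29/7)² = 841/49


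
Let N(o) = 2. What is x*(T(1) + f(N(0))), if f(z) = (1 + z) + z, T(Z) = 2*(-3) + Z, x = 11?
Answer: 0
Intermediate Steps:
T(Z) = -6 + Z
f(z) = 1 + 2*z
x*(T(1) + f(N(0))) = 11*((-6 + 1) + (1 + 2*2)) = 11*(-5 + (1 + 4)) = 11*(-5 + 5) = 11*0 = 0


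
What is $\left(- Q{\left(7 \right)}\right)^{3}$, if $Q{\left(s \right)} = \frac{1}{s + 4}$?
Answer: $- \frac{1}{1331} \approx -0.00075131$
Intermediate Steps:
$Q{\left(s \right)} = \frac{1}{4 + s}$
$\left(- Q{\left(7 \right)}\right)^{3} = \left(- \frac{1}{4 + 7}\right)^{3} = \left(- \frac{1}{11}\right)^{3} = - \frac{1}{1331}$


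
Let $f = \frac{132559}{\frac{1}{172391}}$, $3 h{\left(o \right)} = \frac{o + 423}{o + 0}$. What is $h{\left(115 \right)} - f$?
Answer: $- \frac{7883932605767}{345} \approx -2.2852 \cdot 10^{10}$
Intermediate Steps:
$h{\left(o \right)} = \frac{423 + o}{3 o}$ ($h{\left(o \right)} = \frac{\left(o + 423\right) \frac{1}{o + 0}}{3} = \frac{\left(423 + o\right) \frac{1}{o}}{3} = \frac{\frac{1}{o} \left(423 + o\right)}{3} = \frac{423 + o}{3 o}$)
$f = 22851978569$ ($f = 132559 \frac{1}{\frac{1}{172391}} = 132559 \cdot 172391 = 22851978569$)
$h{\left(115 \right)} - f = \frac{423 + 115}{3 \cdot 115} - 22851978569 = \frac{1}{3} \cdot \frac{1}{115} \cdot 538 - 22851978569 = \frac{538}{345} - 22851978569 = - \frac{7883932605767}{345}$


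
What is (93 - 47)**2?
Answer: 2116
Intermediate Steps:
(93 - 47)**2 = 46**2 = 2116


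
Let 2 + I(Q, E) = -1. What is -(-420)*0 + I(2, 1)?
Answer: -3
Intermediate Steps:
I(Q, E) = -3 (I(Q, E) = -2 - 1 = -3)
-(-420)*0 + I(2, 1) = -(-420)*0 - 3 = -84*0 - 3 = 0 - 3 = -3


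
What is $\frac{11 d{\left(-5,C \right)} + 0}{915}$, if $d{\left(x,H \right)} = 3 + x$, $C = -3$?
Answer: $- \frac{22}{915} \approx -0.024044$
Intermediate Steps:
$\frac{11 d{\left(-5,C \right)} + 0}{915} = \frac{11 \left(3 - 5\right) + 0}{915} = \left(11 \left(-2\right) + 0\right) \frac{1}{915} = \left(-22 + 0\right) \frac{1}{915} = \left(-22\right) \frac{1}{915} = - \frac{22}{915}$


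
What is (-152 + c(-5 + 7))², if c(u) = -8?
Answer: 25600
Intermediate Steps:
(-152 + c(-5 + 7))² = (-152 - 8)² = (-160)² = 25600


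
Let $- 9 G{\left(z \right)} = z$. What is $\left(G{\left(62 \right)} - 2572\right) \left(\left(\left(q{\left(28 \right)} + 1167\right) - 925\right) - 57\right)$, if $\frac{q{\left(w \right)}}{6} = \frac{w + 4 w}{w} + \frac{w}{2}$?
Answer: $- \frac{6939790}{9} \approx -7.7109 \cdot 10^{5}$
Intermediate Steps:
$q{\left(w \right)} = 30 + 3 w$ ($q{\left(w \right)} = 6 \left(\frac{w + 4 w}{w} + \frac{w}{2}\right) = 6 \left(\frac{5 w}{w} + w \frac{1}{2}\right) = 6 \left(5 + \frac{w}{2}\right) = 30 + 3 w$)
$G{\left(z \right)} = - \frac{z}{9}$
$\left(G{\left(62 \right)} - 2572\right) \left(\left(\left(q{\left(28 \right)} + 1167\right) - 925\right) - 57\right) = \left(\left(- \frac{1}{9}\right) 62 - 2572\right) \left(\left(\left(\left(30 + 3 \cdot 28\right) + 1167\right) - 925\right) - 57\right) = \left(- \frac{62}{9} - 2572\right) \left(\left(\left(\left(30 + 84\right) + 1167\right) - 925\right) - 57\right) = - \frac{23210 \left(\left(\left(114 + 1167\right) - 925\right) - 57\right)}{9} = - \frac{23210 \left(\left(1281 - 925\right) - 57\right)}{9} = - \frac{23210 \left(356 - 57\right)}{9} = \left(- \frac{23210}{9}\right) 299 = - \frac{6939790}{9}$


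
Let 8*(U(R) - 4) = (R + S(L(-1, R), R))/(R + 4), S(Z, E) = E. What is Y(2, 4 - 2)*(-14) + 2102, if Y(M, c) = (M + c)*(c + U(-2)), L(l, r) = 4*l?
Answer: 1780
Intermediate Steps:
U(R) = 4 + R/(4*(4 + R)) (U(R) = 4 + ((R + R)/(R + 4))/8 = 4 + ((2*R)/(4 + R))/8 = 4 + (2*R/(4 + R))/8 = 4 + R/(4*(4 + R)))
Y(M, c) = (15/4 + c)*(M + c) (Y(M, c) = (M + c)*(c + (64 + 17*(-2))/(4*(4 - 2))) = (M + c)*(c + (¼)*(64 - 34)/2) = (M + c)*(c + (¼)*(½)*30) = (M + c)*(c + 15/4) = (M + c)*(15/4 + c) = (15/4 + c)*(M + c))
Y(2, 4 - 2)*(-14) + 2102 = ((4 - 2)² + (15/4)*2 + 15*(4 - 2)/4 + 2*(4 - 2))*(-14) + 2102 = (2² + 15/2 + (15/4)*2 + 2*2)*(-14) + 2102 = (4 + 15/2 + 15/2 + 4)*(-14) + 2102 = 23*(-14) + 2102 = -322 + 2102 = 1780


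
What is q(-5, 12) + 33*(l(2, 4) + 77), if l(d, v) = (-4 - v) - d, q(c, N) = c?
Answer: 2206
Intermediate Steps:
l(d, v) = -4 - d - v
q(-5, 12) + 33*(l(2, 4) + 77) = -5 + 33*((-4 - 1*2 - 1*4) + 77) = -5 + 33*((-4 - 2 - 4) + 77) = -5 + 33*(-10 + 77) = -5 + 33*67 = -5 + 2211 = 2206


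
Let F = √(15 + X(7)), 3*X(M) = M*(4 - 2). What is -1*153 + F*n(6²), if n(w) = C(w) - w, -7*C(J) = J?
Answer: -153 - 96*√177/7 ≈ -335.46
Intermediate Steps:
C(J) = -J/7
n(w) = -8*w/7 (n(w) = -w/7 - w = -8*w/7)
X(M) = 2*M/3 (X(M) = (M*(4 - 2))/3 = (M*2)/3 = (2*M)/3 = 2*M/3)
F = √177/3 (F = √(15 + (⅔)*7) = √(15 + 14/3) = √(59/3) = √177/3 ≈ 4.4347)
-1*153 + F*n(6²) = -1*153 + (√177/3)*(-8/7*6²) = -153 + (√177/3)*(-8/7*36) = -153 + (√177/3)*(-288/7) = -153 - 96*√177/7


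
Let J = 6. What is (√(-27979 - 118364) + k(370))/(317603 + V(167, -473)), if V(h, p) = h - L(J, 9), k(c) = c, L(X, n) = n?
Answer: 370/317761 + I*√146343/317761 ≈ 0.0011644 + 0.0012039*I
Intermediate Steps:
V(h, p) = -9 + h (V(h, p) = h - 1*9 = h - 9 = -9 + h)
(√(-27979 - 118364) + k(370))/(317603 + V(167, -473)) = (√(-27979 - 118364) + 370)/(317603 + (-9 + 167)) = (√(-146343) + 370)/(317603 + 158) = (I*√146343 + 370)/317761 = (370 + I*√146343)*(1/317761) = 370/317761 + I*√146343/317761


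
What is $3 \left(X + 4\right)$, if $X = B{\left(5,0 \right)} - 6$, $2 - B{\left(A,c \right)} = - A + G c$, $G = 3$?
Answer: $15$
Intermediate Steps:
$B{\left(A,c \right)} = 2 + A - 3 c$ ($B{\left(A,c \right)} = 2 - \left(- A + 3 c\right) = 2 + \left(A - 3 c\right) = 2 + A - 3 c$)
$X = 1$ ($X = \left(2 + 5 - 0\right) - 6 = \left(2 + 5 + 0\right) - 6 = 7 - 6 = 1$)
$3 \left(X + 4\right) = 3 \left(1 + 4\right) = 3 \cdot 5 = 15$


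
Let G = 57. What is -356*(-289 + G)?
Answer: 82592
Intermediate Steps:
-356*(-289 + G) = -356*(-289 + 57) = -356*(-232) = 82592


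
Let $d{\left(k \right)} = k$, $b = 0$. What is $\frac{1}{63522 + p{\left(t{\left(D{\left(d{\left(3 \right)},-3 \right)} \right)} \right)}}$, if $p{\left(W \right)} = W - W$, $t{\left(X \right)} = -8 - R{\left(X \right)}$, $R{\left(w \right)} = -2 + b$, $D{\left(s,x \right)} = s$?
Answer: $\frac{1}{63522} \approx 1.5743 \cdot 10^{-5}$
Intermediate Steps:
$R{\left(w \right)} = -2$ ($R{\left(w \right)} = -2 + 0 = -2$)
$t{\left(X \right)} = -6$ ($t{\left(X \right)} = -8 - -2 = -8 + 2 = -6$)
$p{\left(W \right)} = 0$
$\frac{1}{63522 + p{\left(t{\left(D{\left(d{\left(3 \right)},-3 \right)} \right)} \right)}} = \frac{1}{63522 + 0} = \frac{1}{63522}$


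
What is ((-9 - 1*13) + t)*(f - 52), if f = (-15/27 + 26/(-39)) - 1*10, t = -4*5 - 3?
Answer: 2845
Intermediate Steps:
t = -23 (t = -20 - 3 = -23)
f = -101/9 (f = (-15*1/27 + 26*(-1/39)) - 10 = (-5/9 - 2/3) - 10 = -11/9 - 10 = -101/9 ≈ -11.222)
((-9 - 1*13) + t)*(f - 52) = ((-9 - 1*13) - 23)*(-101/9 - 52) = ((-9 - 13) - 23)*(-569/9) = (-22 - 23)*(-569/9) = -45*(-569/9) = 2845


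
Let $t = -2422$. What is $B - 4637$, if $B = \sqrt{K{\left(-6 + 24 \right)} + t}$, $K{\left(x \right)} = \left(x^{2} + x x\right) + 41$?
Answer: $-4637 + i \sqrt{1733} \approx -4637.0 + 41.629 i$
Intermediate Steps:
$K{\left(x \right)} = 41 + 2 x^{2}$ ($K{\left(x \right)} = \left(x^{2} + x^{2}\right) + 41 = 2 x^{2} + 41 = 41 + 2 x^{2}$)
$B = i \sqrt{1733}$ ($B = \sqrt{\left(41 + 2 \left(-6 + 24\right)^{2}\right) - 2422} = \sqrt{\left(41 + 2 \cdot 18^{2}\right) - 2422} = \sqrt{\left(41 + 2 \cdot 324\right) - 2422} = \sqrt{\left(41 + 648\right) - 2422} = \sqrt{689 - 2422} = \sqrt{-1733} = i \sqrt{1733} \approx 41.629 i$)
$B - 4637 = i \sqrt{1733} - 4637 = -4637 + i \sqrt{1733}$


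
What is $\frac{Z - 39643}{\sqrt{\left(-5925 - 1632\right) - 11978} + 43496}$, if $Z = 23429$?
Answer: $- \frac{705244144}{1891921551} + \frac{16214 i \sqrt{19535}}{1891921551} \approx -0.37277 + 0.0011978 i$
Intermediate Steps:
$\frac{Z - 39643}{\sqrt{\left(-5925 - 1632\right) - 11978} + 43496} = \frac{23429 - 39643}{\sqrt{\left(-5925 - 1632\right) - 11978} + 43496} = - \frac{16214}{\sqrt{-7557 - 11978} + 43496} = - \frac{16214}{\sqrt{-19535} + 43496} = - \frac{16214}{i \sqrt{19535} + 43496} = - \frac{16214}{43496 + i \sqrt{19535}}$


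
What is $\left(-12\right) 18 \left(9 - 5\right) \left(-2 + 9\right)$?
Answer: $-6048$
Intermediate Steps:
$\left(-12\right) 18 \left(9 - 5\right) \left(-2 + 9\right) = - 216 \cdot 4 \cdot 7 = \left(-216\right) 28 = -6048$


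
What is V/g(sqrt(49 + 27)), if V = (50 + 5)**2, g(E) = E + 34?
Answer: 10285/108 - 605*sqrt(19)/108 ≈ 70.814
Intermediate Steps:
g(E) = 34 + E
V = 3025 (V = 55**2 = 3025)
V/g(sqrt(49 + 27)) = 3025/(34 + sqrt(49 + 27)) = 3025/(34 + sqrt(76)) = 3025/(34 + 2*sqrt(19))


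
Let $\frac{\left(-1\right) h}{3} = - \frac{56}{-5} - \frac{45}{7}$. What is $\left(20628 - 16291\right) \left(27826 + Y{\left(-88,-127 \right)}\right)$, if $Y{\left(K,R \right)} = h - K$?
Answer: $\frac{4235032793}{35} \approx 1.21 \cdot 10^{8}$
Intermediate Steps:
$h = - \frac{501}{35}$ ($h = - 3 \left(- \frac{56}{-5} - \frac{45}{7}\right) = - 3 \left(\left(-56\right) \left(- \frac{1}{5}\right) - \frac{45}{7}\right) = - 3 \left(\frac{56}{5} - \frac{45}{7}\right) = \left(-3\right) \frac{167}{35} = - \frac{501}{35} \approx -14.314$)
$Y{\left(K,R \right)} = - \frac{501}{35} - K$
$\left(20628 - 16291\right) \left(27826 + Y{\left(-88,-127 \right)}\right) = \left(20628 - 16291\right) \left(27826 - - \frac{2579}{35}\right) = 4337 \left(27826 + \left(- \frac{501}{35} + 88\right)\right) = 4337 \left(27826 + \frac{2579}{35}\right) = 4337 \cdot \frac{976489}{35} = \frac{4235032793}{35}$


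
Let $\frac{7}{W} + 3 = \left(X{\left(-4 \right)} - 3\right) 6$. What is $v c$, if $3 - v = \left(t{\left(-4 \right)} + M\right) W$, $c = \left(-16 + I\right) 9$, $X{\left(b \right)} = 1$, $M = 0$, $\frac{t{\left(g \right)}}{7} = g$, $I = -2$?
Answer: $\frac{8154}{5} \approx 1630.8$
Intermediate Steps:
$t{\left(g \right)} = 7 g$
$W = - \frac{7}{15}$ ($W = \frac{7}{-3 + \left(1 - 3\right) 6} = \frac{7}{-3 - 12} = \frac{7}{-15} = 7 \left(- \frac{1}{15}\right) = - \frac{7}{15} \approx -0.46667$)
$c = -162$ ($c = \left(-16 - 2\right) 9 = \left(-18\right) 9 = -162$)
$v = - \frac{151}{15}$ ($v = 3 - \left(7 \left(-4\right) + 0\right) \left(- \frac{7}{15}\right) = 3 - \left(-28 + 0\right) \left(- \frac{7}{15}\right) = 3 - \left(-28\right) \left(- \frac{7}{15}\right) = 3 - \frac{196}{15} = - \frac{151}{15} \approx -10.067$)
$v c = \left(- \frac{151}{15}\right) \left(-162\right) = \frac{8154}{5}$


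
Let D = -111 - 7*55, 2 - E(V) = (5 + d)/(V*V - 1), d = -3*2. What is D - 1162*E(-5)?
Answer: -34421/12 ≈ -2868.4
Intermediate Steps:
d = -6
E(V) = 2 + 1/(-1 + V²) (E(V) = 2 - (5 - 6)/(V*V - 1) = 2 - (-1)/(V² - 1) = 2 - (-1)/(-1 + V²) = 2 + 1/(-1 + V²))
D = -496 (D = -111 - 385 = -496)
D - 1162*E(-5) = -496 - 1162*(-1 + 2*(-5)²)/(-1 + (-5)²) = -496 - 1162*(-1 + 2*25)/(-1 + 25) = -496 - 1162*(-1 + 50)/24 = -496 - 581*49/12 = -496 - 1162*49/24 = -496 - 28469/12 = -34421/12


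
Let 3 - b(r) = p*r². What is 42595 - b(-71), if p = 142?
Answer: 758414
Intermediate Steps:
b(r) = 3 - 142*r²
42595 - b(-71) = 42595 - (3 - 142*(-71)²) = 42595 - (3 - 142*5041) = 42595 - (3 - 715822) = 42595 - 1*(-715819) = 42595 + 715819 = 758414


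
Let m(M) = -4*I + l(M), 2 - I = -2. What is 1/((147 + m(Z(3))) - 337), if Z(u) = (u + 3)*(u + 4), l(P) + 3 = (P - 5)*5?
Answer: -1/24 ≈ -0.041667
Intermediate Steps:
I = 4 (I = 2 - 1*(-2) = 2 + 2 = 4)
l(P) = -28 + 5*P (l(P) = -3 + (P - 5)*5 = -3 + (-5 + P)*5 = -3 + (-25 + 5*P) = -28 + 5*P)
Z(u) = (3 + u)*(4 + u)
m(M) = -44 + 5*M (m(M) = -4*4 + (-28 + 5*M) = -16 + (-28 + 5*M) = -44 + 5*M)
1/((147 + m(Z(3))) - 337) = 1/((147 + (-44 + 5*(12 + 3² + 7*3))) - 337) = 1/((147 + (-44 + 5*(12 + 9 + 21))) - 337) = 1/((147 + (-44 + 5*42)) - 337) = 1/((147 + (-44 + 210)) - 337) = 1/((147 + 166) - 337) = 1/(313 - 337) = 1/(-24) = -1/24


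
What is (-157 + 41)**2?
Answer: 13456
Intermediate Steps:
(-157 + 41)**2 = (-116)**2 = 13456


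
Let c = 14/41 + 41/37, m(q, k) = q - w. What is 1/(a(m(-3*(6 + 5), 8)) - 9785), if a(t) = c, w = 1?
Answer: -1517/14841646 ≈ -0.00010221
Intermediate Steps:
m(q, k) = -1 + q (m(q, k) = q - 1*1 = q - 1 = -1 + q)
c = 2199/1517 (c = 14*(1/41) + 41*(1/37) = 14/41 + 41/37 = 2199/1517 ≈ 1.4496)
a(t) = 2199/1517
1/(a(m(-3*(6 + 5), 8)) - 9785) = 1/(2199/1517 - 9785) = 1/(-14841646/1517) = -1517/14841646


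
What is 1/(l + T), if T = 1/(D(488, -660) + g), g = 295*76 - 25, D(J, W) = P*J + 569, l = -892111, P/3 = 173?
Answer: -276236/246433174195 ≈ -1.1209e-6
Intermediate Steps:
P = 519 (P = 3*173 = 519)
D(J, W) = 569 + 519*J (D(J, W) = 519*J + 569 = 569 + 519*J)
g = 22395 (g = 22420 - 25 = 22395)
T = 1/276236 (T = 1/((569 + 519*488) + 22395) = 1/((569 + 253272) + 22395) = 1/(253841 + 22395) = 1/276236 ≈ 3.6201e-6)
1/(l + T) = 1/(-892111 + 1/276236) = 1/(-246433174195/276236) = -276236/246433174195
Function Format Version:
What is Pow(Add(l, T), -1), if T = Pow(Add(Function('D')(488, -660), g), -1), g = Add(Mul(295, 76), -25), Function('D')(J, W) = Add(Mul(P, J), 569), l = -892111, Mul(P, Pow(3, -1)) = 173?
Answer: Rational(-276236, 246433174195) ≈ -1.1209e-6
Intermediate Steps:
P = 519 (P = Mul(3, 173) = 519)
Function('D')(J, W) = Add(569, Mul(519, J)) (Function('D')(J, W) = Add(Mul(519, J), 569) = Add(569, Mul(519, J)))
g = 22395 (g = Add(22420, -25) = 22395)
T = Rational(1, 276236) (T = Pow(Add(Add(569, Mul(519, 488)), 22395), -1) = Pow(Add(Add(569, 253272), 22395), -1) = Pow(Add(253841, 22395), -1) = Pow(276236, -1) = Rational(1, 276236) ≈ 3.6201e-6)
Pow(Add(l, T), -1) = Pow(Add(-892111, Rational(1, 276236)), -1) = Pow(Rational(-246433174195, 276236), -1) = Rational(-276236, 246433174195)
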